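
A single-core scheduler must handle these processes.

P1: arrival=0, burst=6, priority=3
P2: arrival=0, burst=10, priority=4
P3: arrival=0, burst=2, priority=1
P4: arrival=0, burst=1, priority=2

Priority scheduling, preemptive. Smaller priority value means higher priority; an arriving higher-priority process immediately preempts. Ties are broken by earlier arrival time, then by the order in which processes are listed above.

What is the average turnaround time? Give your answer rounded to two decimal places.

Timeline: | P3 0-2 | P4 2-3 | P1 3-9 | P2 9-19 |
Completion: P1=9  P2=19  P3=2  P4=3
Turnaround (C−A): P1=9  P2=19  P3=2  P4=3
Turnaround times: P1=9, P2=19, P3=2, P4=3
Average turnaround = (9+19+2+3) / 4 = 33/4 = 8.25

8.25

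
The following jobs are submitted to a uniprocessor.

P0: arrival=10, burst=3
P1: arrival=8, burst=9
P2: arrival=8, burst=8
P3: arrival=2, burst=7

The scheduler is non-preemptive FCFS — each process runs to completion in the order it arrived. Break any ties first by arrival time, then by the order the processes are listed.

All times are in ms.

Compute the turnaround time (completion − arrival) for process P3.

7

Schedule: | idle 0-2 | P3 2-9 | P1 9-18 | P2 18-26 | P0 26-29 |
Completion: P0=29  P1=18  P2=26  P3=9
Turnaround(P3) = completion − arrival = 9 − 2 = 7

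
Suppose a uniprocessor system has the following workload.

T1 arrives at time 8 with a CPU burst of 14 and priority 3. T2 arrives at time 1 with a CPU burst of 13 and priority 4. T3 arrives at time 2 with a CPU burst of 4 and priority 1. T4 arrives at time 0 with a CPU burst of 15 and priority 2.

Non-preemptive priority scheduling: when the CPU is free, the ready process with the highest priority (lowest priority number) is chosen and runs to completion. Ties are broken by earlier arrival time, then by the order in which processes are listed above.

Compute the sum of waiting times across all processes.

56

Timeline: | T4 0-15 | T3 15-19 | T1 19-33 | T2 33-46 |
Completion: T1=33  T2=46  T3=19  T4=15
Turnaround (C−A): T1=25  T2=45  T3=17  T4=15
Waiting = turnaround − burst: T1=11, T2=32, T3=13, T4=0
Total waiting = 11 + 32 + 13 + 0 = 56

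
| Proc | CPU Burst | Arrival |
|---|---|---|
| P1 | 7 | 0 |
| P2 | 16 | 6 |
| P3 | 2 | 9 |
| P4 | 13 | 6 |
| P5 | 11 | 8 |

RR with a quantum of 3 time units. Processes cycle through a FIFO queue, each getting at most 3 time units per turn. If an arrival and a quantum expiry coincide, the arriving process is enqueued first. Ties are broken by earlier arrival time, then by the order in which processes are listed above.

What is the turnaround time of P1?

13

Gantt: | P1 0-6 | P2 6-9 | P4 9-12 | P1 12-13 | P5 13-16 | P3 16-18 | P2 18-21 | P4 21-24 | P5 24-27 | P2 27-30 | P4 30-33 | P5 33-36 | P2 36-39 | P4 39-42 | P5 42-44 | P2 44-47 | P4 47-48 | P2 48-49 |
Completion: P1=13  P2=49  P3=18  P4=48  P5=44
Turnaround(P1) = completion − arrival = 13 − 0 = 13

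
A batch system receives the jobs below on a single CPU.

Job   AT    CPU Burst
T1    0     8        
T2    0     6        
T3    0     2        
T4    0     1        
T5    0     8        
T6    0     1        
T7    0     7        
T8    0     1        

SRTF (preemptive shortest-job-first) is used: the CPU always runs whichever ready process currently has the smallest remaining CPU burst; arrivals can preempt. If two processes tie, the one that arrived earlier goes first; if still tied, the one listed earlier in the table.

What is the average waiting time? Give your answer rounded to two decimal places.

Timeline: | T4 0-1 | T6 1-2 | T8 2-3 | T3 3-5 | T2 5-11 | T7 11-18 | T1 18-26 | T5 26-34 |
Completion: T1=26  T2=11  T3=5  T4=1  T5=34  T6=2  T7=18  T8=3
Turnaround (C−A): T1=26  T2=11  T3=5  T4=1  T5=34  T6=2  T7=18  T8=3
Waiting times: T1=18, T2=5, T3=3, T4=0, T5=26, T6=1, T7=11, T8=2
Average waiting = (18+5+3+0+26+1+11+2) / 8 = 66/8 = 8.25

8.25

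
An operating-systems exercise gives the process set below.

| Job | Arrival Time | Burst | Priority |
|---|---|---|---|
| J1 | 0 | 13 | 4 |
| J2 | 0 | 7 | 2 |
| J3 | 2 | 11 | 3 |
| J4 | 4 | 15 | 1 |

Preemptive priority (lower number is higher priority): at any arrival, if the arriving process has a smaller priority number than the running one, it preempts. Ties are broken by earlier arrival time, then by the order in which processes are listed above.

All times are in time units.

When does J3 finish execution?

33

Gantt: | J2 0-4 | J4 4-19 | J2 19-22 | J3 22-33 | J1 33-46 |
Completion: J1=46  J2=22  J3=33  J4=19
Turnaround (C−A): J1=46  J2=22  J3=31  J4=15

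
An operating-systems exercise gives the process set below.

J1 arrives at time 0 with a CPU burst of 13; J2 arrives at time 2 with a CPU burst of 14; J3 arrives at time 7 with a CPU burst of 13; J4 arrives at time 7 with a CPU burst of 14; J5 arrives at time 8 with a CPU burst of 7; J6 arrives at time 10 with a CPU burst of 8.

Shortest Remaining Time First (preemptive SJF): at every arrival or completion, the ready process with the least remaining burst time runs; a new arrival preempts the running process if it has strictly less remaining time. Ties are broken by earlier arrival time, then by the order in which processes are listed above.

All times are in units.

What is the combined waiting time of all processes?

123

Timeline: | J1 0-13 | J5 13-20 | J6 20-28 | J3 28-41 | J2 41-55 | J4 55-69 |
Completion: J1=13  J2=55  J3=41  J4=69  J5=20  J6=28
Waiting = turnaround − burst: J1=0, J2=39, J3=21, J4=48, J5=5, J6=10
Total waiting = 0 + 39 + 21 + 48 + 5 + 10 = 123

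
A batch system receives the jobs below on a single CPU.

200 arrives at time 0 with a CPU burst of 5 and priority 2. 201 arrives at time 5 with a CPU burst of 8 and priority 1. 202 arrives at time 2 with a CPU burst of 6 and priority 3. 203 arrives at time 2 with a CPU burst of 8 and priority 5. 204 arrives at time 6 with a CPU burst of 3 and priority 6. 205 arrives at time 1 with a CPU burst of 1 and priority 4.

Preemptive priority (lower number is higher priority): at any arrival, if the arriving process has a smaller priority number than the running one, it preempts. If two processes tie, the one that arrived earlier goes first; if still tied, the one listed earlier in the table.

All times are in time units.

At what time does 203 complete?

28

Timeline: | 200 0-5 | 201 5-13 | 202 13-19 | 205 19-20 | 203 20-28 | 204 28-31 |
Completion: 200=5  201=13  202=19  203=28  204=31  205=20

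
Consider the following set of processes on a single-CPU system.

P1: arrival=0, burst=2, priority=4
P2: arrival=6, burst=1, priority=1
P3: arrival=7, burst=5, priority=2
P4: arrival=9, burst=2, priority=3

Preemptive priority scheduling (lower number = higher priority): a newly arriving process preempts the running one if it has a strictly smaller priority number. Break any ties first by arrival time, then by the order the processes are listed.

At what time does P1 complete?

Gantt: | P1 0-2 | idle 2-6 | P2 6-7 | P3 7-12 | P4 12-14 |
Completion: P1=2  P2=7  P3=12  P4=14
Turnaround (C−A): P1=2  P2=1  P3=5  P4=5

2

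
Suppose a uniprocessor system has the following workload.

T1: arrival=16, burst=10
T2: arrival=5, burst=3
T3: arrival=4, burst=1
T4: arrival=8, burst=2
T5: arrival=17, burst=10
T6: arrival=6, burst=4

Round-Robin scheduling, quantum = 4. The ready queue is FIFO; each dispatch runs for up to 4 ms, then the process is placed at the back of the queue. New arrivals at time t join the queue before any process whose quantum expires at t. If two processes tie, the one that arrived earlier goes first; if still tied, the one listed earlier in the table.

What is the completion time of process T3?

5

Schedule: | idle 0-4 | T3 4-5 | T2 5-8 | T6 8-12 | T4 12-14 | idle 14-16 | T1 16-20 | T5 20-24 | T1 24-28 | T5 28-32 | T1 32-34 | T5 34-36 |
Completion: T1=34  T2=8  T3=5  T4=14  T5=36  T6=12
Turnaround (C−A): T1=18  T2=3  T3=1  T4=6  T5=19  T6=6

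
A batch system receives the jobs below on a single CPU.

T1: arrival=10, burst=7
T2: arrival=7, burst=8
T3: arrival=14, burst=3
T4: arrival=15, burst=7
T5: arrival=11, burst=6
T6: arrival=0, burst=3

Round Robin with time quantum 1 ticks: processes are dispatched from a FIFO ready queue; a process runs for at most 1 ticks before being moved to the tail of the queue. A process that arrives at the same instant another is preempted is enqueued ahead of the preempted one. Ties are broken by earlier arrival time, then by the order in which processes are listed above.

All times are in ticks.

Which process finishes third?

Schedule: | T6 0-3 | idle 3-7 | T2 7-10 | T1 10-11 | T2 11-12 | T5 12-13 | T1 13-14 | T2 14-15 | T5 15-16 | T3 16-17 | T1 17-18 | T4 18-19 | T2 19-20 | T5 20-21 | T3 21-22 | T1 22-23 | T4 23-24 | T2 24-25 | T5 25-26 | T3 26-27 | T1 27-28 | T4 28-29 | T2 29-30 | T5 30-31 | T1 31-32 | T4 32-33 | T5 33-34 | T1 34-35 | T4 35-38 |
Completion: T1=35  T2=30  T3=27  T4=38  T5=34  T6=3
Turnaround (C−A): T1=25  T2=23  T3=13  T4=23  T5=23  T6=3
Finish order: T6 → T3 → T2 → T5 → T1 → T4

T2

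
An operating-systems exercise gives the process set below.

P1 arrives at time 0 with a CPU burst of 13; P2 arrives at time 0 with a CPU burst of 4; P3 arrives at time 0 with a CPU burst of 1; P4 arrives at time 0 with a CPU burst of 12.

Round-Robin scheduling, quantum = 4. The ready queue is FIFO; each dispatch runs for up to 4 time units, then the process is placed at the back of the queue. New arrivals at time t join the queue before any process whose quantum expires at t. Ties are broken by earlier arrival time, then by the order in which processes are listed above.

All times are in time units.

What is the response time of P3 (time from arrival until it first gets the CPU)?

Gantt: | P1 0-4 | P2 4-8 | P3 8-9 | P4 9-13 | P1 13-17 | P4 17-21 | P1 21-25 | P4 25-29 | P1 29-30 |
Completion: P1=30  P2=8  P3=9  P4=29
Turnaround (C−A): P1=30  P2=8  P3=9  P4=29
Response(P3) = first start − arrival = 8 − 0 = 8

8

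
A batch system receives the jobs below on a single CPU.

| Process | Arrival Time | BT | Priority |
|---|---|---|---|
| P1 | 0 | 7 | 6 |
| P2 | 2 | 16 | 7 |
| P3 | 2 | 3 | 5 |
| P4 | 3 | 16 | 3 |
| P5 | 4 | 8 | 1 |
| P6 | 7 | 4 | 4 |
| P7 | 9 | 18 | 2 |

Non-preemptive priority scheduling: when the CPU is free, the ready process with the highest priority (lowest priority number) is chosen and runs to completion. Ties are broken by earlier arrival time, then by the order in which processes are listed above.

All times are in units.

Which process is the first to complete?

Schedule: | P1 0-7 | P5 7-15 | P7 15-33 | P4 33-49 | P6 49-53 | P3 53-56 | P2 56-72 |
Completion: P1=7  P2=72  P3=56  P4=49  P5=15  P6=53  P7=33
Turnaround (C−A): P1=7  P2=70  P3=54  P4=46  P5=11  P6=46  P7=24
Finish order: P1 → P5 → P7 → P4 → P6 → P3 → P2

P1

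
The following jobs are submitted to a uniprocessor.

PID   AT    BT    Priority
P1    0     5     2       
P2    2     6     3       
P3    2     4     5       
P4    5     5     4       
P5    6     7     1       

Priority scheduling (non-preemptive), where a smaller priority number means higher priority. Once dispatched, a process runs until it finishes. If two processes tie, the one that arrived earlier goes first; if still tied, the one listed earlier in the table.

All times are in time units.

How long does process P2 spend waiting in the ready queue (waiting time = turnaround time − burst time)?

Timeline: | P1 0-5 | P2 5-11 | P5 11-18 | P4 18-23 | P3 23-27 |
Completion: P1=5  P2=11  P3=27  P4=23  P5=18
Waiting(P2) = turnaround − burst = 9 − 6 = 3

3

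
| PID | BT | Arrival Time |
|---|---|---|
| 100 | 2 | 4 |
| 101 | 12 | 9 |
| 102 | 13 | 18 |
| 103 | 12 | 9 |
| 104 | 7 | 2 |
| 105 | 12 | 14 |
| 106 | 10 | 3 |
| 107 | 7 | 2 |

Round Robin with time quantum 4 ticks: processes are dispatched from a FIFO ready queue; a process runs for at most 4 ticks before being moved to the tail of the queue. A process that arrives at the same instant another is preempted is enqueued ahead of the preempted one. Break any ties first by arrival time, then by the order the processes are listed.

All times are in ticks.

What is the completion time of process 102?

Gantt: | idle 0-2 | 104 2-6 | 107 6-10 | 106 10-14 | 100 14-16 | 104 16-19 | 101 19-23 | 103 23-27 | 107 27-30 | 105 30-34 | 106 34-38 | 102 38-42 | 101 42-46 | 103 46-50 | 105 50-54 | 106 54-56 | 102 56-60 | 101 60-64 | 103 64-68 | 105 68-72 | 102 72-77 |
Completion: 100=16  101=64  102=77  103=68  104=19  105=72  106=56  107=30
Turnaround (C−A): 100=12  101=55  102=59  103=59  104=17  105=58  106=53  107=28

77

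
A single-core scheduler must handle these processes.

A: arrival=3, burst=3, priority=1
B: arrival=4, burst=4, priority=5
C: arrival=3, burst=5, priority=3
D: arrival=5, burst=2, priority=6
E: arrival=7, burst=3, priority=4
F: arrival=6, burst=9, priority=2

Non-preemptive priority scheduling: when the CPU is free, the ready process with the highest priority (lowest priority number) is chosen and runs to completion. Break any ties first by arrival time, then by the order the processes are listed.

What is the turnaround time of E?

Schedule: | idle 0-3 | A 3-6 | F 6-15 | C 15-20 | E 20-23 | B 23-27 | D 27-29 |
Completion: A=6  B=27  C=20  D=29  E=23  F=15
Turnaround(E) = completion − arrival = 23 − 7 = 16

16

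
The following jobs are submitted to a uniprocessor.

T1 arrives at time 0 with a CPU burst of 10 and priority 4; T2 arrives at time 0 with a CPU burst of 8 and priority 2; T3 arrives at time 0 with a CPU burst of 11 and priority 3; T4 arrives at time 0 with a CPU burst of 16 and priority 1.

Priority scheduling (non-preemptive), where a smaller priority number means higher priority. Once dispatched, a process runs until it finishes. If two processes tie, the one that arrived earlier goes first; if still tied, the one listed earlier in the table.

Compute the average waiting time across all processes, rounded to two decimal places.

18.75

Timeline: | T4 0-16 | T2 16-24 | T3 24-35 | T1 35-45 |
Completion: T1=45  T2=24  T3=35  T4=16
Turnaround (C−A): T1=45  T2=24  T3=35  T4=16
Waiting times: T1=35, T2=16, T3=24, T4=0
Average waiting = (35+16+24+0) / 4 = 75/4 = 18.75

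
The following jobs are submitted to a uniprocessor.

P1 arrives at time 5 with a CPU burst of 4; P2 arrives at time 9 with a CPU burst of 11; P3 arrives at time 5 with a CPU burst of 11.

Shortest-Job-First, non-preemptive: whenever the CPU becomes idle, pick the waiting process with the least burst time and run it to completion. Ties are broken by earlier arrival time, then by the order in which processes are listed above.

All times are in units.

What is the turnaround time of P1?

4

Timeline: | idle 0-5 | P1 5-9 | P3 9-20 | P2 20-31 |
Completion: P1=9  P2=31  P3=20
Turnaround (C−A): P1=4  P2=22  P3=15
Turnaround(P1) = completion − arrival = 9 − 5 = 4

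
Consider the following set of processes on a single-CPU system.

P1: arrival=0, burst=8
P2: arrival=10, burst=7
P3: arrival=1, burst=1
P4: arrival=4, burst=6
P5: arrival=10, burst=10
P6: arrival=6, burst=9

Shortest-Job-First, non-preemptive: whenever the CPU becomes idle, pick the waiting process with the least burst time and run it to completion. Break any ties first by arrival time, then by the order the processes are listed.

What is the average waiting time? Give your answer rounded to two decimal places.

9.00

Gantt: | P1 0-8 | P3 8-9 | P4 9-15 | P2 15-22 | P6 22-31 | P5 31-41 |
Completion: P1=8  P2=22  P3=9  P4=15  P5=41  P6=31
Turnaround (C−A): P1=8  P2=12  P3=8  P4=11  P5=31  P6=25
Waiting times: P1=0, P2=5, P3=7, P4=5, P5=21, P6=16
Average waiting = (0+5+7+5+21+16) / 6 = 54/6 = 9.00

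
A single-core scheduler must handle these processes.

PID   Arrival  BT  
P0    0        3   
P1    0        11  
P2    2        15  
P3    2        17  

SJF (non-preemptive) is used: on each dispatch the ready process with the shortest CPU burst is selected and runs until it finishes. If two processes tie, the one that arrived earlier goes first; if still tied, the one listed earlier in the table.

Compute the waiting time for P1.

Gantt: | P0 0-3 | P1 3-14 | P2 14-29 | P3 29-46 |
Completion: P0=3  P1=14  P2=29  P3=46
Turnaround (C−A): P0=3  P1=14  P2=27  P3=44
Waiting(P1) = turnaround − burst = 14 − 11 = 3

3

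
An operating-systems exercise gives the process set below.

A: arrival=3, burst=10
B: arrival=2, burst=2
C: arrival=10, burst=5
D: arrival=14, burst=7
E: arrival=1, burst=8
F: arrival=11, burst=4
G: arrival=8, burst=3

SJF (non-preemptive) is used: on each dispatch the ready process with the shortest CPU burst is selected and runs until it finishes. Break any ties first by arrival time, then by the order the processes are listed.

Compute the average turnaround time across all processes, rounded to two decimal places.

Timeline: | idle 0-1 | E 1-9 | B 9-11 | G 11-14 | F 14-18 | C 18-23 | D 23-30 | A 30-40 |
Completion: A=40  B=11  C=23  D=30  E=9  F=18  G=14
Turnaround times: A=37, B=9, C=13, D=16, E=8, F=7, G=6
Average turnaround = (37+9+13+16+8+7+6) / 7 = 96/7 = 13.71

13.71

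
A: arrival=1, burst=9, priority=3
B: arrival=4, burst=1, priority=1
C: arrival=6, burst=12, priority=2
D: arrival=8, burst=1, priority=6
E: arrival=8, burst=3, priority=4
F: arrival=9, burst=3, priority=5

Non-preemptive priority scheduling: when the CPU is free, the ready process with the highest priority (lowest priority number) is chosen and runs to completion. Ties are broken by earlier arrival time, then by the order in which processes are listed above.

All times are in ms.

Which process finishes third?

Timeline: | idle 0-1 | A 1-10 | B 10-11 | C 11-23 | E 23-26 | F 26-29 | D 29-30 |
Completion: A=10  B=11  C=23  D=30  E=26  F=29
Finish order: A → B → C → E → F → D

C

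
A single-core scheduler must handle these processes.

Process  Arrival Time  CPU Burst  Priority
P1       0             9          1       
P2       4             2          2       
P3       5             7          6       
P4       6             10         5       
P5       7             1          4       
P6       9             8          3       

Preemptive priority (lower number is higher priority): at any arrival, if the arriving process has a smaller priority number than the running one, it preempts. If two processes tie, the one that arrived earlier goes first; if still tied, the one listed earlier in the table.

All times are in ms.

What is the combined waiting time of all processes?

Schedule: | P1 0-9 | P2 9-11 | P6 11-19 | P5 19-20 | P4 20-30 | P3 30-37 |
Completion: P1=9  P2=11  P3=37  P4=30  P5=20  P6=19
Waiting = turnaround − burst: P1=0, P2=5, P3=25, P4=14, P5=12, P6=2
Total waiting = 0 + 5 + 25 + 14 + 12 + 2 = 58

58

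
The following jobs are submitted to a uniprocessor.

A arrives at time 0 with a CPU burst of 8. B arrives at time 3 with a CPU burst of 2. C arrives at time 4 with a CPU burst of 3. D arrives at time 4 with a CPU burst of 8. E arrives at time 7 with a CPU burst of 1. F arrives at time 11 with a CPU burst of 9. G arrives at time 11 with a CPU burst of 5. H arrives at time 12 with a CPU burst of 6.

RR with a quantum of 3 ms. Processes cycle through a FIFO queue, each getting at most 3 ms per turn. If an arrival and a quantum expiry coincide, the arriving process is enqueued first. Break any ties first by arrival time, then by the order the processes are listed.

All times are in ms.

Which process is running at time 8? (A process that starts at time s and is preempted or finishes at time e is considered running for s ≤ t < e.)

C

Schedule: | A 0-3 | B 3-5 | A 5-8 | C 8-11 | D 11-14 | E 14-15 | A 15-17 | F 17-20 | G 20-23 | H 23-26 | D 26-29 | F 29-32 | G 32-34 | H 34-37 | D 37-39 | F 39-42 |
Completion: A=17  B=5  C=11  D=39  E=15  F=42  G=34  H=37
Turnaround (C−A): A=17  B=2  C=7  D=35  E=8  F=31  G=23  H=25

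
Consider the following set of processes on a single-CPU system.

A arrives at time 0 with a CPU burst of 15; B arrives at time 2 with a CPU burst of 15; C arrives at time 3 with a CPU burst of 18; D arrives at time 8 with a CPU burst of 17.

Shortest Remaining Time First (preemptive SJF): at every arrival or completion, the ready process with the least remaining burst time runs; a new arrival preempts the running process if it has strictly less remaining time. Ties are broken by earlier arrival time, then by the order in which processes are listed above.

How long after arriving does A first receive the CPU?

0

Timeline: | A 0-15 | B 15-30 | D 30-47 | C 47-65 |
Completion: A=15  B=30  C=65  D=47
Turnaround (C−A): A=15  B=28  C=62  D=39
Response(A) = first start − arrival = 0 − 0 = 0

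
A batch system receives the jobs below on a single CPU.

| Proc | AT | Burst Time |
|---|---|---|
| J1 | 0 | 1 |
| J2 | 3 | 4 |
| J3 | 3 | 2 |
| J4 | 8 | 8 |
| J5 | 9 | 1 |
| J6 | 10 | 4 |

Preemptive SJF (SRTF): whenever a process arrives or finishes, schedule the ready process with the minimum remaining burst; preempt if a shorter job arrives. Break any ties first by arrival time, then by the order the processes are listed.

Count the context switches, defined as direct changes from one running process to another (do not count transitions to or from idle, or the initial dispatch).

Schedule: | J1 0-1 | idle 1-3 | J3 3-5 | J2 5-9 | J5 9-10 | J6 10-14 | J4 14-22 |
Completion: J1=1  J2=9  J3=5  J4=22  J5=10  J6=14
Turnaround (C−A): J1=1  J2=6  J3=2  J4=14  J5=1  J6=4

4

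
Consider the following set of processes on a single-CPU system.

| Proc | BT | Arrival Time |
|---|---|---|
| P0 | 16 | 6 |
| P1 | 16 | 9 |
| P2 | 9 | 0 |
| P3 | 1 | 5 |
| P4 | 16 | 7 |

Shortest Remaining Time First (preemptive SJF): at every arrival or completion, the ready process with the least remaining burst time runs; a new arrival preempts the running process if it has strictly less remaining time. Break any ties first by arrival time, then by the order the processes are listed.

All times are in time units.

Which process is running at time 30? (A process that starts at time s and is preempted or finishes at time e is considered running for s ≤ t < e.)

Timeline: | P2 0-5 | P3 5-6 | P2 6-10 | P0 10-26 | P4 26-42 | P1 42-58 |
Completion: P0=26  P1=58  P2=10  P3=6  P4=42
Turnaround (C−A): P0=20  P1=49  P2=10  P3=1  P4=35

P4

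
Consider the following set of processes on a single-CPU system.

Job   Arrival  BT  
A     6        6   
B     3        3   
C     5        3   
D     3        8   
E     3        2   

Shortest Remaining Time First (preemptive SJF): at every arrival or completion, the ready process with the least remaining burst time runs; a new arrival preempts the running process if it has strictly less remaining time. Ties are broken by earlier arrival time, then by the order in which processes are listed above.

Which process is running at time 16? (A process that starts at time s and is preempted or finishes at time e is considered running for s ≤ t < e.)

Schedule: | idle 0-3 | E 3-5 | B 5-8 | C 8-11 | A 11-17 | D 17-25 |
Completion: A=17  B=8  C=11  D=25  E=5
Turnaround (C−A): A=11  B=5  C=6  D=22  E=2

A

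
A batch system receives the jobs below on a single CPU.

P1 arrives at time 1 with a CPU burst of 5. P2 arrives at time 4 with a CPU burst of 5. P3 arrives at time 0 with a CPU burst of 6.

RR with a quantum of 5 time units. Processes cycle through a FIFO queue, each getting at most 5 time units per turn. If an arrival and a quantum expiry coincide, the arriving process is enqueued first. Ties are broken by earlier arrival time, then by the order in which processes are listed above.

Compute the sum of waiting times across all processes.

20

Timeline: | P3 0-5 | P1 5-10 | P2 10-15 | P3 15-16 |
Completion: P1=10  P2=15  P3=16
Waiting = turnaround − burst: P1=4, P2=6, P3=10
Total waiting = 4 + 6 + 10 = 20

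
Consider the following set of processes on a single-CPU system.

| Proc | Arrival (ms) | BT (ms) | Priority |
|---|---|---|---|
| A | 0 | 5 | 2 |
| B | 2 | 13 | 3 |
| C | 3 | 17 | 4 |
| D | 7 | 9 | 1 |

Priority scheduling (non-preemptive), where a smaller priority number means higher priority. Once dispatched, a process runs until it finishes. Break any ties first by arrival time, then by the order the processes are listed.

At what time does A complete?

5

Timeline: | A 0-5 | B 5-18 | D 18-27 | C 27-44 |
Completion: A=5  B=18  C=44  D=27
Turnaround (C−A): A=5  B=16  C=41  D=20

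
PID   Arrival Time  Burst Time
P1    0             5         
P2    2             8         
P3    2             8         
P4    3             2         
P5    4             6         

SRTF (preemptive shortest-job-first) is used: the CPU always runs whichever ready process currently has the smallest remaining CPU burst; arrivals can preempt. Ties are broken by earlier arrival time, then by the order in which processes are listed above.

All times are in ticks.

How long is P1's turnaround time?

Schedule: | P1 0-5 | P4 5-7 | P5 7-13 | P2 13-21 | P3 21-29 |
Completion: P1=5  P2=21  P3=29  P4=7  P5=13
Turnaround (C−A): P1=5  P2=19  P3=27  P4=4  P5=9
Turnaround(P1) = completion − arrival = 5 − 0 = 5

5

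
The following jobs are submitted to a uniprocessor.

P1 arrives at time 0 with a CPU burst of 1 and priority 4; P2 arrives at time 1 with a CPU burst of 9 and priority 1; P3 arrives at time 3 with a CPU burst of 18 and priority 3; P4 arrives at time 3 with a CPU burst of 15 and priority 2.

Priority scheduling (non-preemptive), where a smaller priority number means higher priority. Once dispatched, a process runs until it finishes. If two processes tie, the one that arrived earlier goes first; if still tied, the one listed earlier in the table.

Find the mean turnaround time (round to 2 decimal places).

18.00

Schedule: | P1 0-1 | P2 1-10 | P4 10-25 | P3 25-43 |
Completion: P1=1  P2=10  P3=43  P4=25
Turnaround (C−A): P1=1  P2=9  P3=40  P4=22
Turnaround times: P1=1, P2=9, P3=40, P4=22
Average turnaround = (1+9+40+22) / 4 = 72/4 = 18.00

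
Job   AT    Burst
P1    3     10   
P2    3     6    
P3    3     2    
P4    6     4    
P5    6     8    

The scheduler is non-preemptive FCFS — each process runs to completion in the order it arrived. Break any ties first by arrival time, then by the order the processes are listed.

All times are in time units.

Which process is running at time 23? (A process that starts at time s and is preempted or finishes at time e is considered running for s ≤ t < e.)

P4

Timeline: | idle 0-3 | P1 3-13 | P2 13-19 | P3 19-21 | P4 21-25 | P5 25-33 |
Completion: P1=13  P2=19  P3=21  P4=25  P5=33
Turnaround (C−A): P1=10  P2=16  P3=18  P4=19  P5=27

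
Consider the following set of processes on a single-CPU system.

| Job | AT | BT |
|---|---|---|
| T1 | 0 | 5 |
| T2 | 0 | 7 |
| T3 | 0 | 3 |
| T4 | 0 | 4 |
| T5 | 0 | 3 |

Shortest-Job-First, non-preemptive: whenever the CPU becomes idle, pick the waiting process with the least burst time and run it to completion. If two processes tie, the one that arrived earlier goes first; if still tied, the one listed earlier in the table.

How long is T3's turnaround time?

Timeline: | T3 0-3 | T5 3-6 | T4 6-10 | T1 10-15 | T2 15-22 |
Completion: T1=15  T2=22  T3=3  T4=10  T5=6
Turnaround (C−A): T1=15  T2=22  T3=3  T4=10  T5=6
Turnaround(T3) = completion − arrival = 3 − 0 = 3

3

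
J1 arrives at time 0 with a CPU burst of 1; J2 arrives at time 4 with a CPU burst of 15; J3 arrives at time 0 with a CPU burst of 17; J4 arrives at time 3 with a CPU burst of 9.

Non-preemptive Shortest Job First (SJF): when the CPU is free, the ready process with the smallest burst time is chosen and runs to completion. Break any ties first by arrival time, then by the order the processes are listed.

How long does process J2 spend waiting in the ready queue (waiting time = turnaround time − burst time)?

Schedule: | J1 0-1 | J3 1-18 | J4 18-27 | J2 27-42 |
Completion: J1=1  J2=42  J3=18  J4=27
Turnaround (C−A): J1=1  J2=38  J3=18  J4=24
Waiting(J2) = turnaround − burst = 38 − 15 = 23

23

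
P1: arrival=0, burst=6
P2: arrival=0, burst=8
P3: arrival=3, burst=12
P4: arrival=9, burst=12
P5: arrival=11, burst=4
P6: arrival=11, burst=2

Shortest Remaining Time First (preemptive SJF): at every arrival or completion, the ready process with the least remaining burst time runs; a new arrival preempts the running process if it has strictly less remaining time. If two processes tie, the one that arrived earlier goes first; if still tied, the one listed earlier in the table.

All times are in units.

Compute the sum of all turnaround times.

Gantt: | P1 0-6 | P2 6-11 | P6 11-13 | P2 13-16 | P5 16-20 | P3 20-32 | P4 32-44 |
Completion: P1=6  P2=16  P3=32  P4=44  P5=20  P6=13
Turnaround (C−A): P1=6  P2=16  P3=29  P4=35  P5=9  P6=2
Turnaround = completion − arrival: P1=6, P2=16, P3=29, P4=35, P5=9, P6=2
Total turnaround = 6 + 16 + 29 + 35 + 9 + 2 = 97

97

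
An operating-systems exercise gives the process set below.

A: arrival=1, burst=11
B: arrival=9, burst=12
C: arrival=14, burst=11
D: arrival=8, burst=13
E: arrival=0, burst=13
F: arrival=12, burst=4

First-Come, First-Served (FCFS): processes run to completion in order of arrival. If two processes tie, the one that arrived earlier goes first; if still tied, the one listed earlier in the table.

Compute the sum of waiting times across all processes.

132

Schedule: | E 0-13 | A 13-24 | D 24-37 | B 37-49 | F 49-53 | C 53-64 |
Completion: A=24  B=49  C=64  D=37  E=13  F=53
Turnaround (C−A): A=23  B=40  C=50  D=29  E=13  F=41
Waiting = turnaround − burst: A=12, B=28, C=39, D=16, E=0, F=37
Total waiting = 12 + 28 + 39 + 16 + 0 + 37 = 132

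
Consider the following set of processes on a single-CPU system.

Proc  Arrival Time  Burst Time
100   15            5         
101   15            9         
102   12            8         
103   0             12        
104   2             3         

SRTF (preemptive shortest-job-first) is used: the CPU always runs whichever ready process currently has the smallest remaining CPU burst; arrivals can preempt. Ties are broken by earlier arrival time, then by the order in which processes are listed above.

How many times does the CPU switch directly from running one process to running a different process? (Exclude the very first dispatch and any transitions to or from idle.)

5

Schedule: | 103 0-2 | 104 2-5 | 103 5-15 | 100 15-20 | 102 20-28 | 101 28-37 |
Completion: 100=20  101=37  102=28  103=15  104=5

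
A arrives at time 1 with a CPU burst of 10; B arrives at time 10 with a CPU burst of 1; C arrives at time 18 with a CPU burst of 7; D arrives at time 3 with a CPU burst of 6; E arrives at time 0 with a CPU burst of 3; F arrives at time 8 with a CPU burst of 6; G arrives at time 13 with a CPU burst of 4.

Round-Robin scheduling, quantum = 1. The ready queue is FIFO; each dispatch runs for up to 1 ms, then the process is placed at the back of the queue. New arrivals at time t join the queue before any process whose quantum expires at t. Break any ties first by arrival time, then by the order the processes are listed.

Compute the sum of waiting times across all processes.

85

Gantt: | E 0-1 | A 1-2 | E 2-3 | A 3-4 | D 4-5 | E 5-6 | A 6-7 | D 7-8 | A 8-9 | F 9-10 | D 10-11 | A 11-12 | B 12-13 | F 13-14 | D 14-15 | A 15-16 | G 16-17 | F 17-18 | D 18-19 | A 19-20 | G 20-21 | C 21-22 | F 22-23 | D 23-24 | A 24-25 | G 25-26 | C 26-27 | F 27-28 | A 28-29 | G 29-30 | C 30-31 | F 31-32 | A 32-33 | C 33-37 |
Completion: A=33  B=13  C=37  D=24  E=6  F=32  G=30
Turnaround (C−A): A=32  B=3  C=19  D=21  E=6  F=24  G=17
Waiting = turnaround − burst: A=22, B=2, C=12, D=15, E=3, F=18, G=13
Total waiting = 22 + 2 + 12 + 15 + 3 + 18 + 13 = 85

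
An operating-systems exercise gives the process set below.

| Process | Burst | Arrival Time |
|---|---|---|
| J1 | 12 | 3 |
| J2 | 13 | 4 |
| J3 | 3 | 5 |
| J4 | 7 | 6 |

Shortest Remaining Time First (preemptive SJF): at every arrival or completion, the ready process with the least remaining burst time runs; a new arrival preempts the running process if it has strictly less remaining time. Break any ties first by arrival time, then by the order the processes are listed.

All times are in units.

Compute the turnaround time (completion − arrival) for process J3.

3

Schedule: | idle 0-3 | J1 3-5 | J3 5-8 | J4 8-15 | J1 15-25 | J2 25-38 |
Completion: J1=25  J2=38  J3=8  J4=15
Turnaround (C−A): J1=22  J2=34  J3=3  J4=9
Turnaround(J3) = completion − arrival = 8 − 5 = 3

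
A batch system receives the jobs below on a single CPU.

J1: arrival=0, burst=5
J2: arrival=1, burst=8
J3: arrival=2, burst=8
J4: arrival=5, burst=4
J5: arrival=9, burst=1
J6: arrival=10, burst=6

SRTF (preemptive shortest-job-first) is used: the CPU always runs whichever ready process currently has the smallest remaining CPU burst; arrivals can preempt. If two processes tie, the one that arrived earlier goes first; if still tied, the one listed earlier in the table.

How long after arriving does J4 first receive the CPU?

Schedule: | J1 0-5 | J4 5-9 | J5 9-10 | J6 10-16 | J2 16-24 | J3 24-32 |
Completion: J1=5  J2=24  J3=32  J4=9  J5=10  J6=16
Response(J4) = first start − arrival = 5 − 5 = 0

0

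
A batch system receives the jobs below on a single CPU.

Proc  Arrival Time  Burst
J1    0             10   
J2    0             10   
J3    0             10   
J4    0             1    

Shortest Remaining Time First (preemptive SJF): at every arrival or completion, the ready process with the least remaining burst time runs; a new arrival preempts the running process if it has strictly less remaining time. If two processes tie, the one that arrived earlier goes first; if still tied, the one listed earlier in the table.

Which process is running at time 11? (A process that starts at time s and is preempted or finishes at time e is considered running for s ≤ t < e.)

Timeline: | J4 0-1 | J1 1-11 | J2 11-21 | J3 21-31 |
Completion: J1=11  J2=21  J3=31  J4=1
Turnaround (C−A): J1=11  J2=21  J3=31  J4=1

J2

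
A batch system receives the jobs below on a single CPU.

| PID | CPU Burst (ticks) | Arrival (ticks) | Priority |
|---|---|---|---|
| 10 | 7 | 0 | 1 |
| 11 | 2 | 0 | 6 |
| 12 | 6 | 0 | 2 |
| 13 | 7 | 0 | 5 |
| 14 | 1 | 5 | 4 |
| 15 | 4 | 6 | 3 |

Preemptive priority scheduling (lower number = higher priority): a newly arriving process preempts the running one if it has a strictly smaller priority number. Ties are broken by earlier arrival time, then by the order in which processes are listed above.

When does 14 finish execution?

18

Gantt: | 10 0-7 | 12 7-13 | 15 13-17 | 14 17-18 | 13 18-25 | 11 25-27 |
Completion: 10=7  11=27  12=13  13=25  14=18  15=17
Turnaround (C−A): 10=7  11=27  12=13  13=25  14=13  15=11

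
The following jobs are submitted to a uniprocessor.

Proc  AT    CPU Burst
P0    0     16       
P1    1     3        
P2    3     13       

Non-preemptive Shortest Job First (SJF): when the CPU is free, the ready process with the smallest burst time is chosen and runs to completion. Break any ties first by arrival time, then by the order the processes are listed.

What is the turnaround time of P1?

18

Timeline: | P0 0-16 | P1 16-19 | P2 19-32 |
Completion: P0=16  P1=19  P2=32
Turnaround (C−A): P0=16  P1=18  P2=29
Turnaround(P1) = completion − arrival = 19 − 1 = 18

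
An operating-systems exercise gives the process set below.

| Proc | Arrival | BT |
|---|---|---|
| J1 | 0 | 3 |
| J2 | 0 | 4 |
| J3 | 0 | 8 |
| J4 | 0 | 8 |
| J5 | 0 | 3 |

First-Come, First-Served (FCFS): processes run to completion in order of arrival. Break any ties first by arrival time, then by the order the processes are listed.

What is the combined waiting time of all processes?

Schedule: | J1 0-3 | J2 3-7 | J3 7-15 | J4 15-23 | J5 23-26 |
Completion: J1=3  J2=7  J3=15  J4=23  J5=26
Turnaround (C−A): J1=3  J2=7  J3=15  J4=23  J5=26
Waiting = turnaround − burst: J1=0, J2=3, J3=7, J4=15, J5=23
Total waiting = 0 + 3 + 7 + 15 + 23 = 48

48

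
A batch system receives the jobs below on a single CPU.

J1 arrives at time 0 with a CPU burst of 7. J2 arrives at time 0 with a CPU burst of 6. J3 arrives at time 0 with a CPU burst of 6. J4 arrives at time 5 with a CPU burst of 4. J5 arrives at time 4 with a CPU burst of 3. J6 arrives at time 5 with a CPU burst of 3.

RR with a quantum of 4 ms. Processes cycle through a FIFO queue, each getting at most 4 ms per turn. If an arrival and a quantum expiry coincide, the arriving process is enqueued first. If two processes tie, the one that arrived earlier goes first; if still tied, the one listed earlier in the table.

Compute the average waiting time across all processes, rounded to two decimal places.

15.50

Timeline: | J1 0-4 | J2 4-8 | J3 8-12 | J5 12-15 | J1 15-18 | J4 18-22 | J6 22-25 | J2 25-27 | J3 27-29 |
Completion: J1=18  J2=27  J3=29  J4=22  J5=15  J6=25
Turnaround (C−A): J1=18  J2=27  J3=29  J4=17  J5=11  J6=20
Waiting times: J1=11, J2=21, J3=23, J4=13, J5=8, J6=17
Average waiting = (11+21+23+13+8+17) / 6 = 93/6 = 15.50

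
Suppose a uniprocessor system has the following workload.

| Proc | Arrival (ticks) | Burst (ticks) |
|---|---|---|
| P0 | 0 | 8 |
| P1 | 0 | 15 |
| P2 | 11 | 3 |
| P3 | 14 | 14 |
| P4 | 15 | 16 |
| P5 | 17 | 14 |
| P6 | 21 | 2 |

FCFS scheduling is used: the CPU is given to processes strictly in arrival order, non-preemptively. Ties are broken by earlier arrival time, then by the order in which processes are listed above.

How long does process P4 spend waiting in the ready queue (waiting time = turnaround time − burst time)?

25

Schedule: | P0 0-8 | P1 8-23 | P2 23-26 | P3 26-40 | P4 40-56 | P5 56-70 | P6 70-72 |
Completion: P0=8  P1=23  P2=26  P3=40  P4=56  P5=70  P6=72
Turnaround (C−A): P0=8  P1=23  P2=15  P3=26  P4=41  P5=53  P6=51
Waiting(P4) = turnaround − burst = 41 − 16 = 25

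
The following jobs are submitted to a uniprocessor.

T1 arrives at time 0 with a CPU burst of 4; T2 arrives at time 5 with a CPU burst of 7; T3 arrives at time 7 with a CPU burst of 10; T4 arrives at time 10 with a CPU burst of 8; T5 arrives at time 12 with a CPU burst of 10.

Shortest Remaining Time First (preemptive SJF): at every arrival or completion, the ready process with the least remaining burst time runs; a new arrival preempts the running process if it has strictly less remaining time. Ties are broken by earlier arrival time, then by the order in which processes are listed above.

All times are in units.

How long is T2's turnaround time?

7

Timeline: | T1 0-4 | idle 4-5 | T2 5-12 | T4 12-20 | T3 20-30 | T5 30-40 |
Completion: T1=4  T2=12  T3=30  T4=20  T5=40
Turnaround (C−A): T1=4  T2=7  T3=23  T4=10  T5=28
Turnaround(T2) = completion − arrival = 12 − 5 = 7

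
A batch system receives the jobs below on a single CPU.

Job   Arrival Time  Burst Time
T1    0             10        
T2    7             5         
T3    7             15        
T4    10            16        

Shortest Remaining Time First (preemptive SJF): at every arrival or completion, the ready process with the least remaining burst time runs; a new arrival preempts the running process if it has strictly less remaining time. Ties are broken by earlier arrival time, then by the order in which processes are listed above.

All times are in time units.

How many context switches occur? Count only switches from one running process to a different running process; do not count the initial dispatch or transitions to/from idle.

3

Gantt: | T1 0-10 | T2 10-15 | T3 15-30 | T4 30-46 |
Completion: T1=10  T2=15  T3=30  T4=46
Turnaround (C−A): T1=10  T2=8  T3=23  T4=36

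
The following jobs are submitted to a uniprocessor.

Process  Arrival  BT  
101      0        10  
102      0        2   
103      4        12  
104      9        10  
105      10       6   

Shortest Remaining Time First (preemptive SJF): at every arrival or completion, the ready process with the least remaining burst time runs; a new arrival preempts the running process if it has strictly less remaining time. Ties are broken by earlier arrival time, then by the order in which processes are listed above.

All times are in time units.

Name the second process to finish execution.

Schedule: | 102 0-2 | 101 2-12 | 105 12-18 | 104 18-28 | 103 28-40 |
Completion: 101=12  102=2  103=40  104=28  105=18
Finish order: 102 → 101 → 105 → 104 → 103

101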